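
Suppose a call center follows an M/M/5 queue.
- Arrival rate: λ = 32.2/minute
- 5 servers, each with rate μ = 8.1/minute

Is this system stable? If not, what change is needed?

Stability requires ρ = λ/(cμ) < 1
ρ = 32.2/(5 × 8.1) = 32.2/40.50 = 0.7951
Since 0.7951 < 1, the system is STABLE.
The servers are busy 79.51% of the time.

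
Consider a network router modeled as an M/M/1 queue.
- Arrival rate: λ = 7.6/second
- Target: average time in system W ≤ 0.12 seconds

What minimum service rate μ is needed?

For M/M/1: W = 1/(μ-λ)
Need W ≤ 0.12, so 1/(μ-λ) ≤ 0.12
μ - λ ≥ 1/0.12 = 8.3333
μ ≥ 7.6 + 8.3333 = 15.9333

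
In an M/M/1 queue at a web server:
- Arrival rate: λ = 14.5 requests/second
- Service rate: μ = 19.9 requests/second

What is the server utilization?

Server utilization: ρ = λ/μ
ρ = 14.5/19.9 = 0.7286
The server is busy 72.86% of the time.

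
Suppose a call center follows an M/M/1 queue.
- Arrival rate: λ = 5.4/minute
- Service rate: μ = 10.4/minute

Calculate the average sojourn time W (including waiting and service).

First, compute utilization: ρ = λ/μ = 5.4/10.4 = 0.5192
For M/M/1: W = 1/(μ-λ)
W = 1/(10.4-5.4) = 1/5.00
W = 0.2000 minutes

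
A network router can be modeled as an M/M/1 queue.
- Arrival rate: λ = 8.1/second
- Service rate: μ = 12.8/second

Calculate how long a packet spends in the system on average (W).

First, compute utilization: ρ = λ/μ = 8.1/12.8 = 0.6328
For M/M/1: W = 1/(μ-λ)
W = 1/(12.8-8.1) = 1/4.70
W = 0.2128 seconds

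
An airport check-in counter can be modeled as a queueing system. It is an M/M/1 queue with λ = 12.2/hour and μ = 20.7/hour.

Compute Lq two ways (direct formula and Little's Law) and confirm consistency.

Method 1 (direct): Lq = λ²/(μ(μ-λ)) = 148.84/(20.7 × 8.50) = 0.8459

Method 2 (Little's Law):
W = 1/(μ-λ) = 1/8.50 = 0.11765
Wq = W - 1/μ = 0.11765 - 0.048309 = 0.06934
Lq = λWq = 12.2 × 0.06934 = 0.8459 ✔ (matches Method 1)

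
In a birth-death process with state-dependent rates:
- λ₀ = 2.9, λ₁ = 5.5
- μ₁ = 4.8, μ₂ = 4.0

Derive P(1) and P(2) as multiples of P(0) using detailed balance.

Balance equations:
State 0: λ₀P₀ = μ₁P₁ → P₁ = (λ₀/μ₁)P₀ = (2.9/4.8)P₀ = 0.6042P₀
State 1: P₂ = (λ₀λ₁)/(μ₁μ₂)P₀ = (2.9×5.5)/(4.8×4.0)P₀ = 0.8307P₀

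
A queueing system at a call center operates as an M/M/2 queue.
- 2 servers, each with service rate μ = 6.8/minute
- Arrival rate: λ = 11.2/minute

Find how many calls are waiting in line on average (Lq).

Traffic intensity: ρ = λ/(cμ) = 11.2/(2×6.8) = 0.8235
Since ρ = 0.8235 < 1, system is stable.
Offered load a = λ/μ = cρ = 11.2/6.8 = 1.6471
P₀ = [ Σₙ₌₀^1 aⁿ/n! + a^2/(2!(1-ρ)) ]⁻¹
Σ = a^0/0! + a^1/1! = 1.0000 + 1.6471 = 2.6471
a^2/(2!(1-ρ)) = 2.7128/(2 × 0.17647) = 7.6863
P₀ = 1/(2.6471 + 7.6863) = 0.09677
Lq = P₀·a^2·ρ / (2!(1-ρ)²) = 0.09677 × 2.7128 × 0.8235 / (2 × 0.03114) = 3.4712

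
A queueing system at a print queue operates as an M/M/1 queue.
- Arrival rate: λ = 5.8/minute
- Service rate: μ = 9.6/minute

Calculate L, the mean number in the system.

ρ = λ/μ = 5.8/9.6 = 0.6042
For M/M/1: L = λ/(μ-λ)
L = 5.8/(9.6-5.8) = 5.8/3.80
L = 1.5263 jobs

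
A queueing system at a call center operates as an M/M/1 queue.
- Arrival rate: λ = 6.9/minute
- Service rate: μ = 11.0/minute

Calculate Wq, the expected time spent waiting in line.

First, compute utilization: ρ = λ/μ = 6.9/11.0 = 0.6273
For M/M/1: Wq = λ/(μ(μ-λ))
Wq = 6.9/(11.0 × (11.0-6.9))
Wq = 6.9/(11.0 × 4.10)
Wq = 0.1530 minutes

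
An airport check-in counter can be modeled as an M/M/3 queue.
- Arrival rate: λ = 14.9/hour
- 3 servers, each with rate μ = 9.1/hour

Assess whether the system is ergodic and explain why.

Stability requires ρ = λ/(cμ) < 1
ρ = 14.9/(3 × 9.1) = 14.9/27.30 = 0.5458
Since 0.5458 < 1, the system is STABLE.
The servers are busy 54.58% of the time.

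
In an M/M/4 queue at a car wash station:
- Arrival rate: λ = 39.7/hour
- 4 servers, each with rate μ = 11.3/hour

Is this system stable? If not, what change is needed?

Stability requires ρ = λ/(cμ) < 1
ρ = 39.7/(4 × 11.3) = 39.7/45.20 = 0.8783
Since 0.8783 < 1, the system is STABLE.
The servers are busy 87.83% of the time.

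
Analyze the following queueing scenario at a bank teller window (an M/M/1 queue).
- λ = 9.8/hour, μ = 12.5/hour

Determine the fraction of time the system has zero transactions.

ρ = λ/μ = 9.8/12.5 = 0.7840
P(0) = 1 - ρ = 1 - 0.7840 = 0.2160
The server is idle 21.60% of the time.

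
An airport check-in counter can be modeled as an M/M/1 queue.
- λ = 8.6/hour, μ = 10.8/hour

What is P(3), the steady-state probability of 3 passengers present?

ρ = λ/μ = 8.6/10.8 = 0.7963
P(n) = (1-ρ)ρⁿ
P(3) = (1-0.7963) × 0.7963^3
P(3) = 0.20370 × 0.50493
P(3) = 0.1029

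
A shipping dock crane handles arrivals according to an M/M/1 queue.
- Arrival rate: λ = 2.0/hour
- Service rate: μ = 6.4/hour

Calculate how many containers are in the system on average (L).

ρ = λ/μ = 2.0/6.4 = 0.3125
For M/M/1: L = λ/(μ-λ)
L = 2.0/(6.4-2.0) = 2.0/4.40
L = 0.4545 containers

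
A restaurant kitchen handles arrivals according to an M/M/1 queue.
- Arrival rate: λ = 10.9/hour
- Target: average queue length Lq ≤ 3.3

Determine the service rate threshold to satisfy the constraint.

For M/M/1: Lq = λ²/(μ(μ-λ))
Need Lq ≤ 3.3, i.e. μ(μ-λ) ≥ λ²/3.3
μ² - 10.9μ - 118.81/3.3 ≥ 0  →  μ² - 10.9μ - 36.00303 ≥ 0
Quadratic formula (positive root): μ = [λ + √(λ² + 4×36.00303)]/2
Discriminant: 118.81 + 4×36.00303 = 262.8221, √262.8221 = 16.2118
μ ≥ (10.9 + 16.2118)/2 = 13.5559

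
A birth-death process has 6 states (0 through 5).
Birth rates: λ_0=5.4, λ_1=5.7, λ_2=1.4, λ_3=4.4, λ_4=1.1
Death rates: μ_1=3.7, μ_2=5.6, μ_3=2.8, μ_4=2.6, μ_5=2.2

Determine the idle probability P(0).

Ratios P(n)/P(0) = (λ₀···λₙ₋₁)/(μ₁···μₙ):
P(1)/P(0) = (5.4)/(3.7) = 1.4595
P(2)/P(0) = (5.4×5.7)/(3.7×5.6) = 1.4855
P(3)/P(0) = (5.4×5.7×1.4)/(3.7×5.6×2.8) = 0.74276
P(4)/P(0) = (5.4×5.7×1.4×4.4)/(3.7×5.6×2.8×2.6) = 1.2570
P(5)/P(0) = (5.4×5.7×1.4×4.4×1.1)/(3.7×5.6×2.8×2.6×2.2) = 0.62849

Normalization: ∑ P(n) = 1
P(0) × (1.0000 + 1.4595 + 1.4855 + 0.74276 + 1.2570 + 0.62849) = 1
P(0) × 6.5732 = 1
P(0) = 1/6.5732 = 0.1521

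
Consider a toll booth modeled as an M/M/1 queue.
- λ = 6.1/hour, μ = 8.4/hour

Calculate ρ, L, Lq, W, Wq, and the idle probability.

Step 1: ρ = λ/μ = 6.1/8.4 = 0.7262
Step 2: L = λ/(μ-λ) = 6.1/2.30 = 2.6522
Step 3: Lq = λ²/(μ(μ-λ)) = 37.21/(8.4×2.30) = 1.9260
Step 4: W = 1/(μ-λ) = 1/2.30 = 0.43478
Step 5: Wq = λ/(μ(μ-λ)) = 6.1/(8.4×2.30) = 0.3157
Step 6: P(0) = 1-ρ = 0.2738
Verify: L = λW = 6.1×0.43478 = 2.6522 ✔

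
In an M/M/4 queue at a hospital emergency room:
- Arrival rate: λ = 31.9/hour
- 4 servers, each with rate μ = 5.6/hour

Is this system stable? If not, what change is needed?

Stability requires ρ = λ/(cμ) < 1
ρ = 31.9/(4 × 5.6) = 31.9/22.40 = 1.4241
Since 1.4241 ≥ 1, the system is UNSTABLE.
Need c > λ/μ = 31.9/5.6 = 5.70.
Minimum servers needed: c = 6.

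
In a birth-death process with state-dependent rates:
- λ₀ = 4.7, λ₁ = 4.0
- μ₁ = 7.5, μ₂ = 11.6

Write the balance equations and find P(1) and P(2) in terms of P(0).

Balance equations:
State 0: λ₀P₀ = μ₁P₁ → P₁ = (λ₀/μ₁)P₀ = (4.7/7.5)P₀ = 0.6267P₀
State 1: P₂ = (λ₀λ₁)/(μ₁μ₂)P₀ = (4.7×4.0)/(7.5×11.6)P₀ = 0.2161P₀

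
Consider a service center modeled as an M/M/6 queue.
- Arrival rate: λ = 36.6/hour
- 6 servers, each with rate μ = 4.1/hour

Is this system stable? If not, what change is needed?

Stability requires ρ = λ/(cμ) < 1
ρ = 36.6/(6 × 4.1) = 36.6/24.60 = 1.4878
Since 1.4878 ≥ 1, the system is UNSTABLE.
Need c > λ/μ = 36.6/4.1 = 8.93.
Minimum servers needed: c = 9.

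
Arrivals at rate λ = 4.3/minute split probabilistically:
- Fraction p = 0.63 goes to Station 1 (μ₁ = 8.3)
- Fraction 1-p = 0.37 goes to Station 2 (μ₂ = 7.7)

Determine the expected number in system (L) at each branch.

Effective rates: λ₁ = 4.3×0.63 = 2.709, λ₂ = 4.3×0.37 = 1.591
Station 1: ρ₁ = 2.709/8.3 = 0.32639, L₁ = ρ₁/(1-ρ₁) = 0.32639/(1-0.32639) = 0.4845
Station 2: ρ₂ = 1.591/7.7 = 0.2066, L₂ = ρ₂/(1-ρ₂) = 0.2066/(1-0.2066) = 0.2604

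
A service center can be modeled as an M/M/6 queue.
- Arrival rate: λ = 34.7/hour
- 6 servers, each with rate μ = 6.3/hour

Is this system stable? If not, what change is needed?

Stability requires ρ = λ/(cμ) < 1
ρ = 34.7/(6 × 6.3) = 34.7/37.80 = 0.9180
Since 0.9180 < 1, the system is STABLE.
The servers are busy 91.80% of the time.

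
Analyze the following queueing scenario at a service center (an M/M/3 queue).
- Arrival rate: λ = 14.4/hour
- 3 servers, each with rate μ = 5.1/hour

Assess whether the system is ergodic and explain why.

Stability requires ρ = λ/(cμ) < 1
ρ = 14.4/(3 × 5.1) = 14.4/15.30 = 0.9412
Since 0.9412 < 1, the system is STABLE.
The servers are busy 94.12% of the time.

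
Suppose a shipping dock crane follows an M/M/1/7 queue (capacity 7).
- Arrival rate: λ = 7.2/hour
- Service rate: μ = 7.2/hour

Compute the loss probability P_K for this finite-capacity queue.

ρ = λ/μ = 7.2/7.2 = 1 exactly.
With ρ = 1 the usual (1-ρ)/(1-ρ^(K+1)) form is 0/0; instead every state 0..K is equally likely.
P₀ = 1/(K+1) = 1/8 = 0.1250
P_K = P₀×ρ^K = P₀ = 0.1250
Blocking probability = 12.50%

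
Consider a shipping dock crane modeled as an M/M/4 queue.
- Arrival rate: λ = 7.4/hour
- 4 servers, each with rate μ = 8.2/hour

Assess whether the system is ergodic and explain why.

Stability requires ρ = λ/(cμ) < 1
ρ = 7.4/(4 × 8.2) = 7.4/32.80 = 0.2256
Since 0.2256 < 1, the system is STABLE.
The servers are busy 22.56% of the time.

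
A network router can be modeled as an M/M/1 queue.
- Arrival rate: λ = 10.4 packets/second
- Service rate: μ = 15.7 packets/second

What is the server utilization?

Server utilization: ρ = λ/μ
ρ = 10.4/15.7 = 0.6624
The server is busy 66.24% of the time.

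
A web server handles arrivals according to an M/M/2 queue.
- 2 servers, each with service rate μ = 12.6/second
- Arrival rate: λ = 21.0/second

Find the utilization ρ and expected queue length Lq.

Traffic intensity: ρ = λ/(cμ) = 21.0/(2×12.6) = 0.8333
Since ρ = 0.8333 < 1, system is stable.
Offered load a = λ/μ = cρ = 21.0/12.6 = 1.6667
P₀ = [ Σₙ₌₀^1 aⁿ/n! + a^2/(2!(1-ρ)) ]⁻¹
Σ = a^0/0! + a^1/1! = 1.0000 + 1.6667 = 2.6667
a^2/(2!(1-ρ)) = 2.77778/(2 × 0.166667) = 8.3333
P₀ = 1/(2.6667 + 8.3333) = 0.09091
Lq = P₀·a^2·ρ / (2!(1-ρ)²) = 0.090909 × 2.7778 × 0.83333 / (2 × 0.027778) = 3.7879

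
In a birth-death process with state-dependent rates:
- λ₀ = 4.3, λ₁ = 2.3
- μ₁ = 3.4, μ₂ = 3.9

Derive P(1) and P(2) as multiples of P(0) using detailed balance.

Balance equations:
State 0: λ₀P₀ = μ₁P₁ → P₁ = (λ₀/μ₁)P₀ = (4.3/3.4)P₀ = 1.2647P₀
State 1: P₂ = (λ₀λ₁)/(μ₁μ₂)P₀ = (4.3×2.3)/(3.4×3.9)P₀ = 0.7459P₀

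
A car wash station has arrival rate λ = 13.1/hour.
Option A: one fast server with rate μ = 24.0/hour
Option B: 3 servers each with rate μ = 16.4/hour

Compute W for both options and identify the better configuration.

Option A: single server μ = 24.0 (M/M/1)
  ρ_A = 13.1/24.0 = 0.5458
  W_A = 1/(μ-λ) = 1/(24.0-13.1) = 1/10.90 = 0.09174

Option B: 3 servers μ = 16.4 (M/M/3)
  ρ_B = λ/(cμ) = 13.1/(3×16.4) = 0.2663
  Offered load a = λ/μ = cρ = 13.1/16.4 = 0.7988
  P₀ = [ Σₙ₌₀^2 aⁿ/n! + a^3/(3!(1-ρ)) ]⁻¹
  Σ = a^0/0! + a^1/1! + a^2/2! = 1.0000 + 0.7988 + 0.3190 = 2.1178
  a^3/(3!(1-ρ)) = 0.5097/(6 × 0.7337) = 0.1158
  P₀ = 1/(2.1178 + 0.1158) = 0.4477
  Lq = P₀·a^3·ρ / (3!(1-ρ)²) = 0.4477 × 0.5097 × 0.2663 / (6 × 0.5384) = 0.01881
  Wq_B = Lq/λ = 0.0188084/13.1 = 0.0014358
  W_B = Wq_B + 1/μ = 0.0014358 + 0.060976 = 0.06241

Since W_B = 0.06241 < W_A = 0.09174, Option B (multiple servers) has the shorter time in system.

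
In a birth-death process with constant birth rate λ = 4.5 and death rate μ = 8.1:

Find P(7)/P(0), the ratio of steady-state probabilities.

For constant rates: P(n)/P(0) = (λ/μ)^n
P(7)/P(0) = (4.5/8.1)^7 = 0.55556^7 = 0.01633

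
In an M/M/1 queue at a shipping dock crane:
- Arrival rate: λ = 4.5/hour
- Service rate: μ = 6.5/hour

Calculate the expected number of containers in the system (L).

ρ = λ/μ = 4.5/6.5 = 0.6923
For M/M/1: L = λ/(μ-λ)
L = 4.5/(6.5-4.5) = 4.5/2.00
L = 2.2500 containers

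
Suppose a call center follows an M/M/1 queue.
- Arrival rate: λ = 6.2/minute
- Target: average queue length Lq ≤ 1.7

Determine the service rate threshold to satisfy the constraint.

For M/M/1: Lq = λ²/(μ(μ-λ))
Need Lq ≤ 1.7, i.e. μ(μ-λ) ≥ λ²/1.7
μ² - 6.2μ - 38.44/1.7 ≥ 0  →  μ² - 6.2μ - 22.611765 ≥ 0
Quadratic formula (positive root): μ = [λ + √(λ² + 4×22.611765)]/2
Discriminant: 38.44 + 4×22.611765 = 128.8871, √128.8871 = 11.3528
μ ≥ (6.2 + 11.3528)/2 = 8.7764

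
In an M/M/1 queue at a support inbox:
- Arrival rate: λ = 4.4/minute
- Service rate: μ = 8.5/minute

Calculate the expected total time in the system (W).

First, compute utilization: ρ = λ/μ = 4.4/8.5 = 0.5176
For M/M/1: W = 1/(μ-λ)
W = 1/(8.5-4.4) = 1/4.10
W = 0.2439 minutes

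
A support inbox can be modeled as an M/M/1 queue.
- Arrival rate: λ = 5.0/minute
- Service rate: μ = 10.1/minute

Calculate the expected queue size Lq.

ρ = λ/μ = 5.0/10.1 = 0.4950
For M/M/1: Lq = λ²/(μ(μ-λ))
Lq = 25.00/(10.1 × 5.10)
Lq = 0.4853 emails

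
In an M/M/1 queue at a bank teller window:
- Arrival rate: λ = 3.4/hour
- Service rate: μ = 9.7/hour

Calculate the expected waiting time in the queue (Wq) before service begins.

First, compute utilization: ρ = λ/μ = 3.4/9.7 = 0.3505
For M/M/1: Wq = λ/(μ(μ-λ))
Wq = 3.4/(9.7 × (9.7-3.4))
Wq = 3.4/(9.7 × 6.30)
Wq = 0.05564 hours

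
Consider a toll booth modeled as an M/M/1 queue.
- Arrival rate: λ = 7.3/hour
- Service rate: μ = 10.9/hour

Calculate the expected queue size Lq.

ρ = λ/μ = 7.3/10.9 = 0.6697
For M/M/1: Lq = λ²/(μ(μ-λ))
Lq = 53.29/(10.9 × 3.60)
Lq = 1.3581 vehicles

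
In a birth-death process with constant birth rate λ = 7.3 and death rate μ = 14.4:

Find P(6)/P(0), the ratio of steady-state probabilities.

For constant rates: P(n)/P(0) = (λ/μ)^n
P(6)/P(0) = (7.3/14.4)^6 = 0.50694^6 = 0.01697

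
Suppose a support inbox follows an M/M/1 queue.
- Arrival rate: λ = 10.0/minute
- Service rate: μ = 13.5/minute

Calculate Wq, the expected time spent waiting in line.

First, compute utilization: ρ = λ/μ = 10.0/13.5 = 0.7407
For M/M/1: Wq = λ/(μ(μ-λ))
Wq = 10.0/(13.5 × (13.5-10.0))
Wq = 10.0/(13.5 × 3.50)
Wq = 0.2116 minutes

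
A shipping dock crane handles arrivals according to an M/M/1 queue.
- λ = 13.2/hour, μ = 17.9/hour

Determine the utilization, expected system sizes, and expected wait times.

Step 1: ρ = λ/μ = 13.2/17.9 = 0.7374
Step 2: L = λ/(μ-λ) = 13.2/4.70 = 2.8085
Step 3: Lq = λ²/(μ(μ-λ)) = 174.24/(17.9×4.70) = 2.0711
Step 4: W = 1/(μ-λ) = 1/4.70 = 0.212766
Step 5: Wq = λ/(μ(μ-λ)) = 13.2/(17.9×4.70) = 0.1569
Step 6: P(0) = 1-ρ = 0.2626
Verify: L = λW = 13.2×0.212766 = 2.8085 ✔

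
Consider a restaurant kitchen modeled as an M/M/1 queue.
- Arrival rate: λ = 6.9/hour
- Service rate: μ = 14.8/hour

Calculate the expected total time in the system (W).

First, compute utilization: ρ = λ/μ = 6.9/14.8 = 0.4662
For M/M/1: W = 1/(μ-λ)
W = 1/(14.8-6.9) = 1/7.90
W = 0.1266 hours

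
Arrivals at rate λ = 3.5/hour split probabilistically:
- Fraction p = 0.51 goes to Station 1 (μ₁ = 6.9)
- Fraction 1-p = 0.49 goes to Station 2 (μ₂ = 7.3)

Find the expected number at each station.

Effective rates: λ₁ = 3.5×0.51 = 1.785, λ₂ = 3.5×0.49 = 1.715
Station 1: ρ₁ = 1.785/6.9 = 0.2587, L₁ = ρ₁/(1-ρ₁) = 0.2587/(1-0.2587) = 0.3490
Station 2: ρ₂ = 1.715/7.3 = 0.23493, L₂ = ρ₂/(1-ρ₂) = 0.23493/(1-0.23493) = 0.3071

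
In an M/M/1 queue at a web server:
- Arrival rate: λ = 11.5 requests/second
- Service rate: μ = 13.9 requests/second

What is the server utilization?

Server utilization: ρ = λ/μ
ρ = 11.5/13.9 = 0.8273
The server is busy 82.73% of the time.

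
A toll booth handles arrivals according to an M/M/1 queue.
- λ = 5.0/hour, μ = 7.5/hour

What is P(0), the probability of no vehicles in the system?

ρ = λ/μ = 5.0/7.5 = 0.6667
P(0) = 1 - ρ = 1 - 0.6667 = 0.3333
The server is idle 33.33% of the time.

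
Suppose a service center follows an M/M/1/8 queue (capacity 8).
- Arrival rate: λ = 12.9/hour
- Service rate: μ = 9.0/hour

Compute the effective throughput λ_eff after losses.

ρ = λ/μ = 12.9/9.0 = 1.43333
P₀ = (1-ρ)/(1-ρ^(K+1)) = (1-1.43333)/(1-1.43333^9) = -0.4333/-24.5338 = 0.01766
P_K = P₀×ρ^K = 0.01766 × 1.43333^8 = 0.01766 × 17.8143 = 0.3146
λ_eff = λ(1-P_K) = 12.9 × (1 - 0.31465) = 12.9 × 0.68535 = 8.8410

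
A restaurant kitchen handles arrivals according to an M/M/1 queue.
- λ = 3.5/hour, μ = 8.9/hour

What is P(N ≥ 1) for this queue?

ρ = λ/μ = 3.5/8.9 = 0.3933
P(N ≥ n) = ρⁿ
P(N ≥ 1) = 0.3933^1
P(N ≥ 1) = 0.3933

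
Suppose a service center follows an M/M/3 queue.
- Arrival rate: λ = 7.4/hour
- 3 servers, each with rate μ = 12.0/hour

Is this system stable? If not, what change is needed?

Stability requires ρ = λ/(cμ) < 1
ρ = 7.4/(3 × 12.0) = 7.4/36.00 = 0.2056
Since 0.2056 < 1, the system is STABLE.
The servers are busy 20.56% of the time.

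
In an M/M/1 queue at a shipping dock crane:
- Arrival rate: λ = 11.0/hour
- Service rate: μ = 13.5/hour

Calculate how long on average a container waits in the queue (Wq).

First, compute utilization: ρ = λ/μ = 11.0/13.5 = 0.8148
For M/M/1: Wq = λ/(μ(μ-λ))
Wq = 11.0/(13.5 × (13.5-11.0))
Wq = 11.0/(13.5 × 2.50)
Wq = 0.3259 hours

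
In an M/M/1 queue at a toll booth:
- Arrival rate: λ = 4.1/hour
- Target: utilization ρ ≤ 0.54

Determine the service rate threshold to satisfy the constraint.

ρ = λ/μ, so μ = λ/ρ
μ ≥ 4.1/0.54 = 7.5926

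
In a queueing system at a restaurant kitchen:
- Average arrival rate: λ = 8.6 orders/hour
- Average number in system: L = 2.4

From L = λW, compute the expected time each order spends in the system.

Little's Law: L = λW, so W = L/λ
W = 2.4/8.6 = 0.2791 hours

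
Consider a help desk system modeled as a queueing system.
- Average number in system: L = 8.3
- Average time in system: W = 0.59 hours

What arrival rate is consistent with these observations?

Little's Law: L = λW, so λ = L/W
λ = 8.3/0.59 = 14.0678 tickets/hour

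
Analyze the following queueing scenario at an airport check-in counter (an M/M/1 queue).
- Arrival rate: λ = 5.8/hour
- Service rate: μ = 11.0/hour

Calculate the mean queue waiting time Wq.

First, compute utilization: ρ = λ/μ = 5.8/11.0 = 0.5273
For M/M/1: Wq = λ/(μ(μ-λ))
Wq = 5.8/(11.0 × (11.0-5.8))
Wq = 5.8/(11.0 × 5.20)
Wq = 0.1014 hours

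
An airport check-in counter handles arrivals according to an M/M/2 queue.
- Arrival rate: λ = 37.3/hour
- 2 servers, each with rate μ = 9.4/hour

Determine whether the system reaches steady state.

Stability requires ρ = λ/(cμ) < 1
ρ = 37.3/(2 × 9.4) = 37.3/18.80 = 1.9840
Since 1.9840 ≥ 1, the system is UNSTABLE.
Need c > λ/μ = 37.3/9.4 = 3.97.
Minimum servers needed: c = 4.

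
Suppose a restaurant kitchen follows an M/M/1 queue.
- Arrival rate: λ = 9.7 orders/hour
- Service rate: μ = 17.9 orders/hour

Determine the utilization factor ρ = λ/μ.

Server utilization: ρ = λ/μ
ρ = 9.7/17.9 = 0.5419
The server is busy 54.19% of the time.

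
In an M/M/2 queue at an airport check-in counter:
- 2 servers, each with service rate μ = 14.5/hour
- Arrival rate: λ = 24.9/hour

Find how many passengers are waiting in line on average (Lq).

Traffic intensity: ρ = λ/(cμ) = 24.9/(2×14.5) = 0.8586
Since ρ = 0.8586 < 1, system is stable.
Offered load a = λ/μ = cρ = 24.9/14.5 = 1.7172
P₀ = [ Σₙ₌₀^1 aⁿ/n! + a^2/(2!(1-ρ)) ]⁻¹
Σ = a^0/0! + a^1/1! = 1.0000 + 1.7172 = 2.7172
a^2/(2!(1-ρ)) = 2.94892/(2 × 0.141379) = 10.4291
P₀ = 1/(2.7172 + 10.4291) = 0.07607
Lq = P₀·a^2·ρ / (2!(1-ρ)²) = 0.076067 × 2.9489 × 0.85862 / (2 × 0.019988) = 4.8179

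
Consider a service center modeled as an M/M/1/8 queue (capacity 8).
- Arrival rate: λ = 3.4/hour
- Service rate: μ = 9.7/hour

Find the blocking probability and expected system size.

ρ = λ/μ = 3.4/9.7 = 0.35052
P₀ = (1-ρ)/(1-ρ^(K+1)) = (1-0.35052)/(1-0.35052^9) = 0.64948/0.99992 = 0.6495
P_K = P₀×ρ^K = 0.6495 × 0.35052^8 = 0.6495 × 0.0002279 = 0.0001480
Blocking probability P_8 = 0.0001480 (0.01480%)
L = ρ[1 - (K+1)ρ^K + Kρ^(K+1)] / [(1-ρ)(1-ρ^(K+1))]
L = 0.35052 × (1 - 9×0.0002279 + 8×0.00007988) / ((1 - 0.35052) × (1 - 0.00007988)) = 0.5390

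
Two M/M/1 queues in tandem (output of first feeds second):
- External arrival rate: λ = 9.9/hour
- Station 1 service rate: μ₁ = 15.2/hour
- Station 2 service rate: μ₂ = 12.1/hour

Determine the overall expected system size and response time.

By Jackson's theorem, each station behaves as independent M/M/1.
Station 1: ρ₁ = 9.9/15.2 = 0.6513, L₁ = ρ₁/(1-ρ₁) = λ/(μ₁-λ) = 9.9/5.30 = 1.8679
Station 2: ρ₂ = 9.9/12.1 = 0.8182, L₂ = ρ₂/(1-ρ₂) = λ/(μ₂-λ) = 9.9/2.20 = 4.5000
Total: L = L₁ + L₂ = 1.8679 + 4.5000 = 6.3679
W = L/λ = 6.3679/9.9 = 0.6432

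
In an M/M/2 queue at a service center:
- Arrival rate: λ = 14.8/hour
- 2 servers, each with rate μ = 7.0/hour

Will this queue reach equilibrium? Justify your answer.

Stability requires ρ = λ/(cμ) < 1
ρ = 14.8/(2 × 7.0) = 14.8/14.00 = 1.0571
Since 1.0571 ≥ 1, the system is UNSTABLE.
Need c > λ/μ = 14.8/7.0 = 2.11.
Minimum servers needed: c = 3.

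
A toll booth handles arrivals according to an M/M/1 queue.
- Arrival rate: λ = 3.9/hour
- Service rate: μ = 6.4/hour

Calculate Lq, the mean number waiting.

ρ = λ/μ = 3.9/6.4 = 0.6094
For M/M/1: Lq = λ²/(μ(μ-λ))
Lq = 15.21/(6.4 × 2.50)
Lq = 0.9506 vehicles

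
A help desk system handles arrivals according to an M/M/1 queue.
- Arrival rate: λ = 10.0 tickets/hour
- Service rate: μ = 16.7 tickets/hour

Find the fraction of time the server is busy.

Server utilization: ρ = λ/μ
ρ = 10.0/16.7 = 0.5988
The server is busy 59.88% of the time.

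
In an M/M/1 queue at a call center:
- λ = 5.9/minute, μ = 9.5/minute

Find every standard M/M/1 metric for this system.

Step 1: ρ = λ/μ = 5.9/9.5 = 0.6211
Step 2: L = λ/(μ-λ) = 5.9/3.60 = 1.6389
Step 3: Lq = λ²/(μ(μ-λ)) = 34.81/(9.5×3.60) = 1.0178
Step 4: W = 1/(μ-λ) = 1/3.60 = 0.27778
Step 5: Wq = λ/(μ(μ-λ)) = 5.9/(9.5×3.60) = 0.1725
Step 6: P(0) = 1-ρ = 0.3789
Verify: L = λW = 5.9×0.27778 = 1.6389 ✔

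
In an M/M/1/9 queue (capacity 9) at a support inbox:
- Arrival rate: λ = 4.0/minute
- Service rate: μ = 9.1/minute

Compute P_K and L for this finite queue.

ρ = λ/μ = 4.0/9.1 = 0.43956
P₀ = (1-ρ)/(1-ρ^(K+1)) = (1-0.43956)/(1-0.43956^10) = 0.5604/0.9997 = 0.5606
P_K = P₀×ρ^K = 0.5606 × 0.43956^9 = 0.5606 × 0.0006126 = 0.0003434
Blocking probability P_9 = 0.0003434 (0.03434%)
L = ρ[1 - (K+1)ρ^K + Kρ^(K+1)] / [(1-ρ)(1-ρ^(K+1))]
L = 0.43956 × (1 - 10×0.0006126 + 9×0.0002693) / ((1 - 0.43956) × (1 - 0.0002693)) = 0.7816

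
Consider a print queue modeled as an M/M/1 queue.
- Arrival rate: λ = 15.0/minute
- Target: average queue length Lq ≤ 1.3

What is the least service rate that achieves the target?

For M/M/1: Lq = λ²/(μ(μ-λ))
Need Lq ≤ 1.3, i.e. μ(μ-λ) ≥ λ²/1.3
μ² - 15.0μ - 225.00/1.3 ≥ 0  →  μ² - 15.0μ - 173.07692 ≥ 0
Quadratic formula (positive root): μ = [λ + √(λ² + 4×173.07692)]/2
Discriminant: 225.00 + 4×173.07692 = 917.3077, √917.3077 = 30.2871
μ ≥ (15.0 + 30.2871)/2 = 22.6435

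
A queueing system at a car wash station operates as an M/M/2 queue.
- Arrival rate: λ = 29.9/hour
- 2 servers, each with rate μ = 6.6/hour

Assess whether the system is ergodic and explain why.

Stability requires ρ = λ/(cμ) < 1
ρ = 29.9/(2 × 6.6) = 29.9/13.20 = 2.2652
Since 2.2652 ≥ 1, the system is UNSTABLE.
Need c > λ/μ = 29.9/6.6 = 4.53.
Minimum servers needed: c = 5.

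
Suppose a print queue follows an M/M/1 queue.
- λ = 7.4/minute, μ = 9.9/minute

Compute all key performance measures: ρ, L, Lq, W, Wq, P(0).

Step 1: ρ = λ/μ = 7.4/9.9 = 0.7475
Step 2: L = λ/(μ-λ) = 7.4/2.50 = 2.9600
Step 3: Lq = λ²/(μ(μ-λ)) = 54.76/(9.9×2.50) = 2.2125
Step 4: W = 1/(μ-λ) = 1/2.50 = 0.4000
Step 5: Wq = λ/(μ(μ-λ)) = 7.4/(9.9×2.50) = 0.2990
Step 6: P(0) = 1-ρ = 0.2525
Verify: L = λW = 7.4×0.4000 = 2.9600 ✔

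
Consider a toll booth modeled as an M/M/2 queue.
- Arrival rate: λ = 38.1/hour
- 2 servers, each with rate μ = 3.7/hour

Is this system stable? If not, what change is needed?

Stability requires ρ = λ/(cμ) < 1
ρ = 38.1/(2 × 3.7) = 38.1/7.40 = 5.1486
Since 5.1486 ≥ 1, the system is UNSTABLE.
Need c > λ/μ = 38.1/3.7 = 10.30.
Minimum servers needed: c = 11.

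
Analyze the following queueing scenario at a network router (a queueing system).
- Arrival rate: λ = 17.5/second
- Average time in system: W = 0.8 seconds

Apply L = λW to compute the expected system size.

Little's Law: L = λW
L = 17.5 × 0.8 = 14.0000 packets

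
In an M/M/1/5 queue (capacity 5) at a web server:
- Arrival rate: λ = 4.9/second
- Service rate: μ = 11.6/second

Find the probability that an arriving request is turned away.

ρ = λ/μ = 4.9/11.6 = 0.42241
P₀ = (1-ρ)/(1-ρ^(K+1)) = (1-0.42241)/(1-0.42241^6) = 0.5776/0.9943 = 0.5809
P_K = P₀×ρ^K = 0.58089 × 0.42241^5 = 0.58089 × 0.013448 = 0.007812
Blocking probability = 0.78%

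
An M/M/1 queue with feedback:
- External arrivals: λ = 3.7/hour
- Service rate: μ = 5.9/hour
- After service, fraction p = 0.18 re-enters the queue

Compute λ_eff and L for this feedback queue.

Effective arrival rate: λ_eff = λ/(1-p) = 3.7/(1-0.18) = 3.7/0.82 = 4.5122
ρ = λ_eff/μ = 4.5122/5.9 = 0.76478
L = ρ/(1-ρ) = 0.76478/(1-0.76478) = 3.2513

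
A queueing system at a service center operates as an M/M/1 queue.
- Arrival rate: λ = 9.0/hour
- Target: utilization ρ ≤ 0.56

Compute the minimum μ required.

ρ = λ/μ, so μ = λ/ρ
μ ≥ 9.0/0.56 = 16.0714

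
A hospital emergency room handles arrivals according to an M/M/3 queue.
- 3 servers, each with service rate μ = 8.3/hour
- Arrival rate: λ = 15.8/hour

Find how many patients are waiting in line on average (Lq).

Traffic intensity: ρ = λ/(cμ) = 15.8/(3×8.3) = 0.6345
Since ρ = 0.6345 < 1, system is stable.
Offered load a = λ/μ = cρ = 15.8/8.3 = 1.9036
P₀ = [ Σₙ₌₀^2 aⁿ/n! + a^3/(3!(1-ρ)) ]⁻¹
Σ = a^0/0! + a^1/1! + a^2/2! = 1.0000 + 1.9036 + 1.8119 = 4.7155
a^3/(3!(1-ρ)) = 6.8982/(6 × 0.36546) = 3.1459
P₀ = 1/(4.7155 + 3.1459) = 0.1272
Lq = P₀·a^3·ρ / (3!(1-ρ)²) = 0.12720 × 6.8982 × 0.63454 / (6 × 0.13356) = 0.6948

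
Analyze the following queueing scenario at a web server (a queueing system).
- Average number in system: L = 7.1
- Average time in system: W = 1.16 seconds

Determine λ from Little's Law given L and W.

Little's Law: L = λW, so λ = L/W
λ = 7.1/1.16 = 6.1207 requests/second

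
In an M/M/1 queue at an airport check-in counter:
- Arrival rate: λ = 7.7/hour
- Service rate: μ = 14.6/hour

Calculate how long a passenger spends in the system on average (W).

First, compute utilization: ρ = λ/μ = 7.7/14.6 = 0.5274
For M/M/1: W = 1/(μ-λ)
W = 1/(14.6-7.7) = 1/6.90
W = 0.1449 hours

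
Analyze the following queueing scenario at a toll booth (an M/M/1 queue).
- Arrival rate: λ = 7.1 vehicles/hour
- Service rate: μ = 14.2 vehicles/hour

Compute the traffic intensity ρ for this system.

Server utilization: ρ = λ/μ
ρ = 7.1/14.2 = 0.5000
The server is busy 50.00% of the time.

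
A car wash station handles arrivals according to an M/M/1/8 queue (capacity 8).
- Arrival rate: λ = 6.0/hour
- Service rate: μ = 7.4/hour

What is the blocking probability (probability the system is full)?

ρ = λ/μ = 6.0/7.4 = 0.81081
P₀ = (1-ρ)/(1-ρ^(K+1)) = (1-0.81081)/(1-0.81081^9) = 0.1892/0.8485 = 0.2230
P_K = P₀×ρ^K = 0.22296 × 0.81081^8 = 0.22296 × 0.18679 = 0.04165
Blocking probability = 4.16%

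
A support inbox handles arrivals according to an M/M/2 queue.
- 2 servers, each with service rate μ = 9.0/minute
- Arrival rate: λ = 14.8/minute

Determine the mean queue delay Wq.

Traffic intensity: ρ = λ/(cμ) = 14.8/(2×9.0) = 0.8222
Since ρ = 0.8222 < 1, system is stable.
Offered load a = λ/μ = cρ = 14.8/9.0 = 1.6444
P₀ = [ Σₙ₌₀^1 aⁿ/n! + a^2/(2!(1-ρ)) ]⁻¹
Σ = a^0/0! + a^1/1! = 1.0000 + 1.6444 = 2.6444
a^2/(2!(1-ρ)) = 2.70420/(2 × 0.177778) = 7.6056
P₀ = 1/(2.6444 + 7.6056) = 0.09756
Lq = P₀·a^2·ρ / (2!(1-ρ)²) = 0.097561 × 2.7042 × 0.82222 / (2 × 0.031605) = 3.4318
Wq = Lq/λ = 3.4318/14.8 = 0.2319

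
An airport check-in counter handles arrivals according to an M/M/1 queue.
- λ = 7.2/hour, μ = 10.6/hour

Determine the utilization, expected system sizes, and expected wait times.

Step 1: ρ = λ/μ = 7.2/10.6 = 0.6792
Step 2: L = λ/(μ-λ) = 7.2/3.40 = 2.1176
Step 3: Lq = λ²/(μ(μ-λ)) = 51.84/(10.6×3.40) = 1.4384
Step 4: W = 1/(μ-λ) = 1/3.40 = 0.294118
Step 5: Wq = λ/(μ(μ-λ)) = 7.2/(10.6×3.40) = 0.1998
Step 6: P(0) = 1-ρ = 0.3208
Verify: L = λW = 7.2×0.294118 = 2.1176 ✔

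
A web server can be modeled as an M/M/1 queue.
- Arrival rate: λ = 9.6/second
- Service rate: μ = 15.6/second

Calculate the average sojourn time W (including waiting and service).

First, compute utilization: ρ = λ/μ = 9.6/15.6 = 0.6154
For M/M/1: W = 1/(μ-λ)
W = 1/(15.6-9.6) = 1/6.00
W = 0.1667 seconds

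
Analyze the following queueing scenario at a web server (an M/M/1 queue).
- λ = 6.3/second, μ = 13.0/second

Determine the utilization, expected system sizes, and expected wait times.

Step 1: ρ = λ/μ = 6.3/13.0 = 0.4846
Step 2: L = λ/(μ-λ) = 6.3/6.70 = 0.9403
Step 3: Lq = λ²/(μ(μ-λ)) = 39.69/(13.0×6.70) = 0.4557
Step 4: W = 1/(μ-λ) = 1/6.70 = 0.14925
Step 5: Wq = λ/(μ(μ-λ)) = 6.3/(13.0×6.70) = 0.07233
Step 6: P(0) = 1-ρ = 0.5154
Verify: L = λW = 6.3×0.14925 = 0.9403 ✔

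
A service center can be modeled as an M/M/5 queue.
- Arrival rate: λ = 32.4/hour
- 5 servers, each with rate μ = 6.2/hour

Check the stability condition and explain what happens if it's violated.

Stability requires ρ = λ/(cμ) < 1
ρ = 32.4/(5 × 6.2) = 32.4/31.00 = 1.0452
Since 1.0452 ≥ 1, the system is UNSTABLE.
Need c > λ/μ = 32.4/6.2 = 5.23.
Minimum servers needed: c = 6.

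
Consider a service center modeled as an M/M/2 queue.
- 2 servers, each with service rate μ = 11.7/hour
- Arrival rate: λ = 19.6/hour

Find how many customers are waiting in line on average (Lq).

Traffic intensity: ρ = λ/(cμ) = 19.6/(2×11.7) = 0.8376
Since ρ = 0.8376 < 1, system is stable.
Offered load a = λ/μ = cρ = 19.6/11.7 = 1.6752
P₀ = [ Σₙ₌₀^1 aⁿ/n! + a^2/(2!(1-ρ)) ]⁻¹
Σ = a^0/0! + a^1/1! = 1.0000 + 1.6752 = 2.6752
a^2/(2!(1-ρ)) = 2.8063/(2 × 0.16239) = 8.6406
P₀ = 1/(2.6752 + 8.6406) = 0.08837
Lq = P₀·a^2·ρ / (2!(1-ρ)²) = 0.08837 × 2.8063 × 0.8376 / (2 × 0.02637) = 3.9385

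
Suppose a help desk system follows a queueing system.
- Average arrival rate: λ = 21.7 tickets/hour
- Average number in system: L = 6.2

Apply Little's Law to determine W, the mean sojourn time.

Little's Law: L = λW, so W = L/λ
W = 6.2/21.7 = 0.2857 hours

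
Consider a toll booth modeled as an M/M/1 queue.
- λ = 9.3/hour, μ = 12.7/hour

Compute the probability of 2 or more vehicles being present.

ρ = λ/μ = 9.3/12.7 = 0.73228
P(N ≥ n) = ρⁿ
P(N ≥ 2) = 0.73228^2
P(N ≥ 2) = 0.5362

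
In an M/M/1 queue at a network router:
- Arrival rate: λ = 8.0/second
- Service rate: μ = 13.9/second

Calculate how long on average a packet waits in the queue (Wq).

First, compute utilization: ρ = λ/μ = 8.0/13.9 = 0.5755
For M/M/1: Wq = λ/(μ(μ-λ))
Wq = 8.0/(13.9 × (13.9-8.0))
Wq = 8.0/(13.9 × 5.90)
Wq = 0.09755 seconds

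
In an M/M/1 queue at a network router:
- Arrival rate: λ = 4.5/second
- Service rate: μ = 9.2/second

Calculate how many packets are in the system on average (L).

ρ = λ/μ = 4.5/9.2 = 0.4891
For M/M/1: L = λ/(μ-λ)
L = 4.5/(9.2-4.5) = 4.5/4.70
L = 0.9574 packets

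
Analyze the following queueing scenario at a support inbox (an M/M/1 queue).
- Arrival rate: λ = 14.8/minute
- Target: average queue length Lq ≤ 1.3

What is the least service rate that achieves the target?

For M/M/1: Lq = λ²/(μ(μ-λ))
Need Lq ≤ 1.3, i.e. μ(μ-λ) ≥ λ²/1.3
μ² - 14.8μ - 219.04/1.3 ≥ 0  →  μ² - 14.8μ - 168.4923 ≥ 0
Quadratic formula (positive root): μ = [λ + √(λ² + 4×168.4923)]/2
Discriminant: 219.04 + 4×168.4923 = 893.0092, √893.0092 = 29.88326
μ ≥ (14.8 + 29.88326)/2 = 22.3416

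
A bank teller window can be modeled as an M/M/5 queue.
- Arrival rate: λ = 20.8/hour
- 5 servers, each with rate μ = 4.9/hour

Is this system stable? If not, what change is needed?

Stability requires ρ = λ/(cμ) < 1
ρ = 20.8/(5 × 4.9) = 20.8/24.50 = 0.8490
Since 0.8490 < 1, the system is STABLE.
The servers are busy 84.90% of the time.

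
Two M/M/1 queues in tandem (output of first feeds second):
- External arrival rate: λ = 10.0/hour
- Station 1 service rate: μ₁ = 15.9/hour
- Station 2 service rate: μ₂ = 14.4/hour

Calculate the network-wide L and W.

By Jackson's theorem, each station behaves as independent M/M/1.
Station 1: ρ₁ = 10.0/15.9 = 0.6289, L₁ = ρ₁/(1-ρ₁) = λ/(μ₁-λ) = 10.0/5.90 = 1.6949
Station 2: ρ₂ = 10.0/14.4 = 0.6944, L₂ = ρ₂/(1-ρ₂) = λ/(μ₂-λ) = 10.0/4.40 = 2.2727
Total: L = L₁ + L₂ = 1.6949 + 2.2727 = 3.9676
W = L/λ = 3.9676/10.0 = 0.3968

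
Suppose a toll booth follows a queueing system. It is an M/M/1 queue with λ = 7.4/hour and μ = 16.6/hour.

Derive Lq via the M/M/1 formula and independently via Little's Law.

Method 1 (direct): Lq = λ²/(μ(μ-λ)) = 54.76/(16.6 × 9.20) = 0.3586

Method 2 (Little's Law):
W = 1/(μ-λ) = 1/9.20 = 0.108696
Wq = W - 1/μ = 0.108696 - 0.0602410 = 0.048455
Lq = λWq = 7.4 × 0.048455 = 0.3586 ✔ (matches Method 1)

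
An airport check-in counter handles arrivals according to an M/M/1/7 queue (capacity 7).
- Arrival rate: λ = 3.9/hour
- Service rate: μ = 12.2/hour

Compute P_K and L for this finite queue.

ρ = λ/μ = 3.9/12.2 = 0.31967
P₀ = (1-ρ)/(1-ρ^(K+1)) = (1-0.31967)/(1-0.31967^8) = 0.6803/0.9999 = 0.6804
P_K = P₀×ρ^K = 0.6804 × 0.31967^7 = 0.6804 × 0.0003411 = 0.0002321
Blocking probability P_7 = 0.0002321 (0.02321%)
L = ρ[1 - (K+1)ρ^K + Kρ^(K+1)] / [(1-ρ)(1-ρ^(K+1))]
L = 0.31967 × (1 - 8×0.0003411 + 7×0.0001090) / ((1 - 0.31967) × (1 - 0.0001090)) = 0.4690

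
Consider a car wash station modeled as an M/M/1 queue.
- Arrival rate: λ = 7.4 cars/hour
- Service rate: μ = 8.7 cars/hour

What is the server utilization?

Server utilization: ρ = λ/μ
ρ = 7.4/8.7 = 0.8506
The server is busy 85.06% of the time.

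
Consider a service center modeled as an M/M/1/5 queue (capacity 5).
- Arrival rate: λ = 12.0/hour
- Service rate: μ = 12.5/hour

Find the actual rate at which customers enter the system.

ρ = λ/μ = 12.0/12.5 = 0.9600
P₀ = (1-ρ)/(1-ρ^(K+1)) = (1-0.9600)/(1-0.9600^6) = 0.040000/0.21724 = 0.1841
P_K = P₀×ρ^K = 0.1841 × 0.9600^5 = 0.1841 × 0.8154 = 0.1501
λ_eff = λ(1-P_K) = 12.0 × (1 - 0.15013) = 12.0 × 0.84987 = 10.1984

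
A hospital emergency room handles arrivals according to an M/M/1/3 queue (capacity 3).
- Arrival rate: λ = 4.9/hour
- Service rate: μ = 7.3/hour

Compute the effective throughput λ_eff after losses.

ρ = λ/μ = 4.9/7.3 = 0.67123
P₀ = (1-ρ)/(1-ρ^(K+1)) = (1-0.67123)/(1-0.67123^4) = 0.3288/0.7970 = 0.4125
P_K = P₀×ρ^K = 0.41251 × 0.67123^3 = 0.41251 × 0.30242 = 0.1248
λ_eff = λ(1-P_K) = 4.9 × (1 - 0.12475) = 4.9 × 0.87525 = 4.2887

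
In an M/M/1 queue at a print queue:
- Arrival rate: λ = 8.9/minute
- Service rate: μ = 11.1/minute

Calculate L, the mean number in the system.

ρ = λ/μ = 8.9/11.1 = 0.8018
For M/M/1: L = λ/(μ-λ)
L = 8.9/(11.1-8.9) = 8.9/2.20
L = 4.0455 jobs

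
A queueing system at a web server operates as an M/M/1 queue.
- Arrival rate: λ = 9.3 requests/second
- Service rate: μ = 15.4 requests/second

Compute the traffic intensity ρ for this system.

Server utilization: ρ = λ/μ
ρ = 9.3/15.4 = 0.6039
The server is busy 60.39% of the time.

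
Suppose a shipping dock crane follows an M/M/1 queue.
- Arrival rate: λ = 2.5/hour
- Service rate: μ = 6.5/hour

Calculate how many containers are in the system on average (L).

ρ = λ/μ = 2.5/6.5 = 0.3846
For M/M/1: L = λ/(μ-λ)
L = 2.5/(6.5-2.5) = 2.5/4.00
L = 0.6250 containers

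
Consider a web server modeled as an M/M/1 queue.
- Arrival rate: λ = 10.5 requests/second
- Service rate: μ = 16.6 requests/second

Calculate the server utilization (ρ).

Server utilization: ρ = λ/μ
ρ = 10.5/16.6 = 0.6325
The server is busy 63.25% of the time.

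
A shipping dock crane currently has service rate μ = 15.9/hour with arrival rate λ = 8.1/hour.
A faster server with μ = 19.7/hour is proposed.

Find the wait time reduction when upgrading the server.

System 1: ρ₁ = 8.1/15.9 = 0.5094, W₁ = 1/(15.9-8.1) = 0.12821
System 2: ρ₂ = 8.1/19.7 = 0.4112, W₂ = 1/(19.7-8.1) = 0.086207
Improvement: (W₁-W₂)/W₁ = (0.12821-0.086207)/0.12821 = 32.76%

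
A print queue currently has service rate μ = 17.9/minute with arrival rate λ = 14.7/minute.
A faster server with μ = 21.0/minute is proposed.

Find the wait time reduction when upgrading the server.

System 1: ρ₁ = 14.7/17.9 = 0.8212, W₁ = 1/(17.9-14.7) = 0.31250
System 2: ρ₂ = 14.7/21.0 = 0.7000, W₂ = 1/(21.0-14.7) = 0.15873
Improvement: (W₁-W₂)/W₁ = (0.31250-0.15873)/0.31250 = 49.21%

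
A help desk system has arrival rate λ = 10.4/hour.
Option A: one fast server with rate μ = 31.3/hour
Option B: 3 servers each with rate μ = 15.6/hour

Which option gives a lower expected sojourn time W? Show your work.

Option A: single server μ = 31.3 (M/M/1)
  ρ_A = 10.4/31.3 = 0.3323
  W_A = 1/(μ-λ) = 1/(31.3-10.4) = 1/20.90 = 0.04785

Option B: 3 servers μ = 15.6 (M/M/3)
  ρ_B = λ/(cμ) = 10.4/(3×15.6) = 0.2222
  Offered load a = λ/μ = cρ = 10.4/15.6 = 0.6667
  P₀ = [ Σₙ₌₀^2 aⁿ/n! + a^3/(3!(1-ρ)) ]⁻¹
  Σ = a^0/0! + a^1/1! + a^2/2! = 1.0000 + 0.6667 + 0.2222 = 1.8889
  a^3/(3!(1-ρ)) = 0.2963/(6 × 0.7778) = 0.06349
  P₀ = 1/(1.8889 + 0.06349) = 0.5122
  Lq = P₀·a^3·ρ / (3!(1-ρ)²) = 0.51220 × 0.29630 × 0.22222 / (6 × 0.60494) = 0.009292
  Wq_B = Lq/λ = 0.00929152/10.4 = 0.00089342
  W_B = Wq_B + 1/μ = 0.00089342 + 0.064103 = 0.06500

Since W_A = 0.04785 < W_B = 0.06500, Option A (single fast server) has the shorter time in system.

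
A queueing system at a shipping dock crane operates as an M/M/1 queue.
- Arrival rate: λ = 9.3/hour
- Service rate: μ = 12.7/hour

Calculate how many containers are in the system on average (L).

ρ = λ/μ = 9.3/12.7 = 0.7323
For M/M/1: L = λ/(μ-λ)
L = 9.3/(12.7-9.3) = 9.3/3.40
L = 2.7353 containers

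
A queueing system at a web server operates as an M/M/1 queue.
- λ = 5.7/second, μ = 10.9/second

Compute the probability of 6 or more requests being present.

ρ = λ/μ = 5.7/10.9 = 0.52294
P(N ≥ n) = ρⁿ
P(N ≥ 6) = 0.52294^6
P(N ≥ 6) = 0.02045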